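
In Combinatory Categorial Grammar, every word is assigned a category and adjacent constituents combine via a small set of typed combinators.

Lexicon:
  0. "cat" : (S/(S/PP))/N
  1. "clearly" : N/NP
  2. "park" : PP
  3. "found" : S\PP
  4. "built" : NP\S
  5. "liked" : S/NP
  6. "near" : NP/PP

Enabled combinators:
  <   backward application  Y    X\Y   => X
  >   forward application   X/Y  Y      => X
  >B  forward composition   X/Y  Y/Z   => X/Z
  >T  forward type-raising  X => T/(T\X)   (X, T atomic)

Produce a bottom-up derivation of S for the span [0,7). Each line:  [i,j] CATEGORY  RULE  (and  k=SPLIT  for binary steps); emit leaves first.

[0,7] S   >
  [0,5] S/(S/PP)   >
    [0,1] "cat" : (S/(S/PP))/N
    [1,5] N   >
      [1,2] "clearly" : N/NP
      [2,5] NP   <
        [2,4] S   >
          [2,3] S/(S\PP)   >T
            [2,3] "park" : PP
          [3,4] "found" : S\PP
        [4,5] "built" : NP\S
  [5,7] S/PP   >B
    [5,6] "liked" : S/NP
    [6,7] "near" : NP/PP

[0,1] (S/(S/PP))/N  lex  "cat"
[1,2] N/NP  lex  "clearly"
[2,3] PP  lex  "park"
[2,3] S/(S\PP)  >T
[3,4] S\PP  lex  "found"
[2,4] S  >  k=3
[4,5] NP\S  lex  "built"
[2,5] NP  <  k=4
[1,5] N  >  k=2
[0,5] S/(S/PP)  >  k=1
[5,6] S/NP  lex  "liked"
[6,7] NP/PP  lex  "near"
[5,7] S/PP  >B  k=6
[0,7] S  >  k=5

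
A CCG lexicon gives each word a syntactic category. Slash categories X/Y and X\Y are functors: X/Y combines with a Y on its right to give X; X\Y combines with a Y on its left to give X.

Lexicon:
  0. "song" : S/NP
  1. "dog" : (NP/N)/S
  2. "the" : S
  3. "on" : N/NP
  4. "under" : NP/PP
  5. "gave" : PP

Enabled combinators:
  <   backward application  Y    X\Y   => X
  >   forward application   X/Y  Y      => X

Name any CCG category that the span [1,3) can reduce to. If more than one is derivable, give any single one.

[0,6] S   >
  [0,1] "song" : S/NP
  [1,6] NP   >
    [1,3] NP/N   >
      [1,2] "dog" : (NP/N)/S
      [2,3] "the" : S
    [3,6] N   >
      [3,4] "on" : N/NP
      [4,6] NP   >
        [4,5] "under" : NP/PP
        [5,6] "gave" : PP

NP/N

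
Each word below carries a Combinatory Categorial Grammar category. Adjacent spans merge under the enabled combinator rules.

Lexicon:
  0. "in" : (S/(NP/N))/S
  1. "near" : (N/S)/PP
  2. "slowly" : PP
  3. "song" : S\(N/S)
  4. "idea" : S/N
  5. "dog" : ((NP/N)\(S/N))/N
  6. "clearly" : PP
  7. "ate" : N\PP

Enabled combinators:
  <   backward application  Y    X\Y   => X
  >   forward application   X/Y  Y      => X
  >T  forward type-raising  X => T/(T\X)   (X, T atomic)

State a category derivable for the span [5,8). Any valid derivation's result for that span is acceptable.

(NP/N)\(S/N)

[0,8] S   >
  [0,4] S/(NP/N)   >
    [0,1] "in" : (S/(NP/N))/S
    [1,4] S   <
      [1,3] N/S   >
        [1,2] "near" : (N/S)/PP
        [2,3] "slowly" : PP
      [3,4] "song" : S\(N/S)
  [4,8] NP/N   <
    [4,5] "idea" : S/N
    [5,8] (NP/N)\(S/N)   >
      [5,6] "dog" : ((NP/N)\(S/N))/N
      [6,8] N   <
        [6,7] "clearly" : PP
        [7,8] "ate" : N\PP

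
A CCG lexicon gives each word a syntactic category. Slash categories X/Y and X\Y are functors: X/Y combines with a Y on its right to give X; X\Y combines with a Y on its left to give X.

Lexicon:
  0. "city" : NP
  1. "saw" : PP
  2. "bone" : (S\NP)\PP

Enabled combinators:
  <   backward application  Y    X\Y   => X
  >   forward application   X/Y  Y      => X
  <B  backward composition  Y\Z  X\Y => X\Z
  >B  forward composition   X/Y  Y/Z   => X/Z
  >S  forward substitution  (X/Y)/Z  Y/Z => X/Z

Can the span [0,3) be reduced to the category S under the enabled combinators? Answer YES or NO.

YES

[0,3] S   <
  [0,1] "city" : NP
  [1,3] S\NP   <
    [1,2] "saw" : PP
    [2,3] "bone" : (S\NP)\PP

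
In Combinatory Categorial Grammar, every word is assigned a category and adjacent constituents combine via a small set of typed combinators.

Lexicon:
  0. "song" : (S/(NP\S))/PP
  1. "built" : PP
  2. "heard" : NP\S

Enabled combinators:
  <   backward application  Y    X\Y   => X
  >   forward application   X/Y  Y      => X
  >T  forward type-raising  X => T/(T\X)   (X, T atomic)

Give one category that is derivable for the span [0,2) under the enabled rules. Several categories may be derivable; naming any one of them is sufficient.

[0,3] S   >
  [0,2] S/(NP\S)   >
    [0,1] "song" : (S/(NP\S))/PP
    [1,2] "built" : PP
  [2,3] "heard" : NP\S

S/(NP\S)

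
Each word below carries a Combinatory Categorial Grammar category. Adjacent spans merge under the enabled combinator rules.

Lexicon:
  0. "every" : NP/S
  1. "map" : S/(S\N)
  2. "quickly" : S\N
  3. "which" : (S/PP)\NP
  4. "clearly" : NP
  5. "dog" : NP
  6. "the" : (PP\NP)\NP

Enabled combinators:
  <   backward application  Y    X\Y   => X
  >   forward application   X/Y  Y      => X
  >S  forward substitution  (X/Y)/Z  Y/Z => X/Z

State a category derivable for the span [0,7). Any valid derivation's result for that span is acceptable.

[0,7] S   >
  [0,4] S/PP   <
    [0,3] NP   >
      [0,1] "every" : NP/S
      [1,3] S   >
        [1,2] "map" : S/(S\N)
        [2,3] "quickly" : S\N
    [3,4] "which" : (S/PP)\NP
  [4,7] PP   <
    [4,5] "clearly" : NP
    [5,7] PP\NP   <
      [5,6] "dog" : NP
      [6,7] "the" : (PP\NP)\NP

S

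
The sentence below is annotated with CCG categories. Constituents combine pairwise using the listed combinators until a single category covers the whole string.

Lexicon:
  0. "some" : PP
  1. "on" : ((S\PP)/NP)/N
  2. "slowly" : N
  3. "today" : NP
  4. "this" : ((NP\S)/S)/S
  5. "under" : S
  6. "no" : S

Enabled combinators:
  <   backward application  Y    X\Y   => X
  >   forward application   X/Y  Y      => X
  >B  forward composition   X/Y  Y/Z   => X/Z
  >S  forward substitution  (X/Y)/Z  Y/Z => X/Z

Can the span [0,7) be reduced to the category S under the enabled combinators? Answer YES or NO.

NO

PP ((S\PP)/NP)/N N NP ((NP\S)/S)/S S S
CKY chart[0,7] = {NP}; S ∉ chart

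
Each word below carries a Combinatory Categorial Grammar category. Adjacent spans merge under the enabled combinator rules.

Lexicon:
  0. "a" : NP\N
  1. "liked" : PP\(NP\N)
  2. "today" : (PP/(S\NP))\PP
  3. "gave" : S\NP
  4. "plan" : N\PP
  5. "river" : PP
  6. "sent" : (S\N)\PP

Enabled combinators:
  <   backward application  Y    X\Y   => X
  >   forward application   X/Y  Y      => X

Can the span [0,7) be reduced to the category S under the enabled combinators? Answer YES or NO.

YES

[0,7] S   <
  [0,5] N   <
    [0,4] PP   >
      [0,3] PP/(S\NP)   <
        [0,2] PP   <
          [0,1] "a" : NP\N
          [1,2] "liked" : PP\(NP\N)
        [2,3] "today" : (PP/(S\NP))\PP
      [3,4] "gave" : S\NP
    [4,5] "plan" : N\PP
  [5,7] S\N   <
    [5,6] "river" : PP
    [6,7] "sent" : (S\N)\PP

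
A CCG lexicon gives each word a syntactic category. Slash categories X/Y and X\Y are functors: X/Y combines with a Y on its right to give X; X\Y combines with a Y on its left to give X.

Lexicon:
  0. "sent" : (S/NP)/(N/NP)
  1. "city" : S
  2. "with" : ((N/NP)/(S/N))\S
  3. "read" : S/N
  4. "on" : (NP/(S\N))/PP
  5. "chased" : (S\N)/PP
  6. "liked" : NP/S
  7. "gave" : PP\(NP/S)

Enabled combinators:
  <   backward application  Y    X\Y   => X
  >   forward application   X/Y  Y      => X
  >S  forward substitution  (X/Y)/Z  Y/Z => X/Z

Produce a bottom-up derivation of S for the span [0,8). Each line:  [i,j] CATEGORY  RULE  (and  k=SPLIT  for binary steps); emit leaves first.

[0,8] S   >
  [0,4] S/NP   >
    [0,1] "sent" : (S/NP)/(N/NP)
    [1,4] N/NP   >
      [1,3] (N/NP)/(S/N)   <
        [1,2] "city" : S
        [2,3] "with" : ((N/NP)/(S/N))\S
      [3,4] "read" : S/N
  [4,8] NP   >
    [4,6] NP/PP   >S
      [4,5] "on" : (NP/(S\N))/PP
      [5,6] "chased" : (S\N)/PP
    [6,8] PP   <
      [6,7] "liked" : NP/S
      [7,8] "gave" : PP\(NP/S)

[0,1] (S/NP)/(N/NP)  lex  "sent"
[1,2] S  lex  "city"
[2,3] ((N/NP)/(S/N))\S  lex  "with"
[1,3] (N/NP)/(S/N)  <  k=2
[3,4] S/N  lex  "read"
[1,4] N/NP  >  k=3
[0,4] S/NP  >  k=1
[4,5] (NP/(S\N))/PP  lex  "on"
[5,6] (S\N)/PP  lex  "chased"
[4,6] NP/PP  >S  k=5
[6,7] NP/S  lex  "liked"
[7,8] PP\(NP/S)  lex  "gave"
[6,8] PP  <  k=7
[4,8] NP  >  k=6
[0,8] S  >  k=4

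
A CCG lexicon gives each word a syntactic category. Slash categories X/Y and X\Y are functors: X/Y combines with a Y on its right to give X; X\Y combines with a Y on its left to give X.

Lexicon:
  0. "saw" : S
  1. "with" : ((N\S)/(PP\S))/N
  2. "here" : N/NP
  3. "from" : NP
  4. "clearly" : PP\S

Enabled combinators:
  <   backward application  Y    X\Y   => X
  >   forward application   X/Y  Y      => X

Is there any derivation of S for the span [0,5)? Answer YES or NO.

S ((N\S)/(PP\S))/N N/NP NP PP\S
CKY chart[0,5] = {N}; S ∉ chart

NO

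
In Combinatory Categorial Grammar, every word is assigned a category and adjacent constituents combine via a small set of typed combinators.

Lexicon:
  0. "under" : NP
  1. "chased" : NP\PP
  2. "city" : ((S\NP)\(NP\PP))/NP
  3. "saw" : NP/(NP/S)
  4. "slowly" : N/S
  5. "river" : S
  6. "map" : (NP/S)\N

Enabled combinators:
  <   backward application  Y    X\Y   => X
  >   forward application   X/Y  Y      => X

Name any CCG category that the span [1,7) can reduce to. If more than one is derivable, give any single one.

[0,7] S   <
  [0,1] "under" : NP
  [1,7] S\NP   <
    [1,2] "chased" : NP\PP
    [2,7] (S\NP)\(NP\PP)   >
      [2,3] "city" : ((S\NP)\(NP\PP))/NP
      [3,7] NP   >
        [3,4] "saw" : NP/(NP/S)
        [4,7] NP/S   <
          [4,6] N   >
            [4,5] "slowly" : N/S
            [5,6] "river" : S
          [6,7] "map" : (NP/S)\N

S\NP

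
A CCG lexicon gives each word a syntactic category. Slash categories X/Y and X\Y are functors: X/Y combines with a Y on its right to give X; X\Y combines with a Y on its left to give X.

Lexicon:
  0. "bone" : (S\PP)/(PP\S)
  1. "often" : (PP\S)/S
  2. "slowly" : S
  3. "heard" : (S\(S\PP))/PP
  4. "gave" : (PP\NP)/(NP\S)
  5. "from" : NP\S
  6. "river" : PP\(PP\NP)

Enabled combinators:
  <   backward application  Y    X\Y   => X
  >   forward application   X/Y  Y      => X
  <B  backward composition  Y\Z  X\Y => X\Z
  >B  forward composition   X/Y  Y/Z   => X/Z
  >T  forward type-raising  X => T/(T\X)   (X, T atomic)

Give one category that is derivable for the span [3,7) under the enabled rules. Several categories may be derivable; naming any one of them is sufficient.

S\(S\PP)

[0,7] S   <
  [0,3] S\PP   >
    [0,1] "bone" : (S\PP)/(PP\S)
    [1,3] PP\S   >
      [1,2] "often" : (PP\S)/S
      [2,3] "slowly" : S
  [3,7] S\(S\PP)   >
    [3,4] "heard" : (S\(S\PP))/PP
    [4,7] PP   <
      [4,6] PP\NP   >
        [4,5] "gave" : (PP\NP)/(NP\S)
        [5,6] "from" : NP\S
      [6,7] "river" : PP\(PP\NP)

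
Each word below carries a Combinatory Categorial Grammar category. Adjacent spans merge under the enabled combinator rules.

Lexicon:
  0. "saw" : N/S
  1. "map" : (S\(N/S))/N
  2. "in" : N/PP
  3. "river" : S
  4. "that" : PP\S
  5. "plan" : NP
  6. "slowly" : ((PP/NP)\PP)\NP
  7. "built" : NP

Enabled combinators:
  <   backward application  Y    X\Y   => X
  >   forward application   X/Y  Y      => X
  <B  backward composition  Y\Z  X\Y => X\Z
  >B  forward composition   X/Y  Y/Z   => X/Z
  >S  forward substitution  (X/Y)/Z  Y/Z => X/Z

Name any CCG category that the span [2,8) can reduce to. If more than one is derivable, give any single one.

N

[0,8] S   <
  [0,1] "saw" : N/S
  [1,8] S\(N/S)   >
    [1,2] "map" : (S\(N/S))/N
    [2,8] N   >
      [2,3] "in" : N/PP
      [3,8] PP   >
        [3,7] PP/NP   <
          [3,5] PP   <
            [3,4] "river" : S
            [4,5] "that" : PP\S
          [5,7] (PP/NP)\PP   <
            [5,6] "plan" : NP
            [6,7] "slowly" : ((PP/NP)\PP)\NP
        [7,8] "built" : NP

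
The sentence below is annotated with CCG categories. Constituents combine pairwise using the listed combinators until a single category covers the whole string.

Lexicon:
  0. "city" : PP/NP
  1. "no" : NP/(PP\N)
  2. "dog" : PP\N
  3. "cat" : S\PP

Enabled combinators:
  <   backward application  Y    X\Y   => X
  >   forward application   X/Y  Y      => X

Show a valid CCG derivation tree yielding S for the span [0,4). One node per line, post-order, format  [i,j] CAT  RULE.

[0,1] PP/NP  lex  "city"
[1,2] NP/(PP\N)  lex  "no"
[2,3] PP\N  lex  "dog"
[1,3] NP  >  k=2
[0,3] PP  >  k=1
[3,4] S\PP  lex  "cat"
[0,4] S  <  k=3

[0,4] S   <
  [0,3] PP   >
    [0,1] "city" : PP/NP
    [1,3] NP   >
      [1,2] "no" : NP/(PP\N)
      [2,3] "dog" : PP\N
  [3,4] "cat" : S\PP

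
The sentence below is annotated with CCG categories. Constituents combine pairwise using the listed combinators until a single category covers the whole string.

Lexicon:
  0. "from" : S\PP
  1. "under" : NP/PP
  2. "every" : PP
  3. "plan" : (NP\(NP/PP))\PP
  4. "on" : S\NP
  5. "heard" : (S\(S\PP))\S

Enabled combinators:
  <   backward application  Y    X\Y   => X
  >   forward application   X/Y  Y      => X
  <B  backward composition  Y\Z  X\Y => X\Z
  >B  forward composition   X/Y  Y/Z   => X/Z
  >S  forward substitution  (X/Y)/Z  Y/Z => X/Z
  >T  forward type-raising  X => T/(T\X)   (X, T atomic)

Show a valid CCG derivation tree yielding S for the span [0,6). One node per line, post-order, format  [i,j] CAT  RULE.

[0,1] S\PP  lex  "from"
[1,2] NP/PP  lex  "under"
[2,3] PP  lex  "every"
[3,4] (NP\(NP/PP))\PP  lex  "plan"
[2,4] NP\(NP/PP)  <  k=3
[1,4] NP  <  k=2
[4,5] S\NP  lex  "on"
[1,5] S  <  k=4
[5,6] (S\(S\PP))\S  lex  "heard"
[1,6] S\(S\PP)  <  k=5
[0,6] S  <  k=1

[0,6] S   <
  [0,1] "from" : S\PP
  [1,6] S\(S\PP)   <
    [1,5] S   <
      [1,4] NP   <
        [1,2] "under" : NP/PP
        [2,4] NP\(NP/PP)   <
          [2,3] "every" : PP
          [3,4] "plan" : (NP\(NP/PP))\PP
      [4,5] "on" : S\NP
    [5,6] "heard" : (S\(S\PP))\S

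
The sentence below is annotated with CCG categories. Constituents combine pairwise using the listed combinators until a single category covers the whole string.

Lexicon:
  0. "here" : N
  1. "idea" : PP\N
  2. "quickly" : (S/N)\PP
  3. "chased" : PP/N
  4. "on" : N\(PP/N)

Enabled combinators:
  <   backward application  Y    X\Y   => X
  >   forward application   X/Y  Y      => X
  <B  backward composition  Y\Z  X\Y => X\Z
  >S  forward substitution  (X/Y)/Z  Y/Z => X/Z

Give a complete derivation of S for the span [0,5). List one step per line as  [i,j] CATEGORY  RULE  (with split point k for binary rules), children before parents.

[0,5] S   >
  [0,3] S/N   <
    [0,2] PP   <
      [0,1] "here" : N
      [1,2] "idea" : PP\N
    [2,3] "quickly" : (S/N)\PP
  [3,5] N   <
    [3,4] "chased" : PP/N
    [4,5] "on" : N\(PP/N)

[0,1] N  lex  "here"
[1,2] PP\N  lex  "idea"
[0,2] PP  <  k=1
[2,3] (S/N)\PP  lex  "quickly"
[0,3] S/N  <  k=2
[3,4] PP/N  lex  "chased"
[4,5] N\(PP/N)  lex  "on"
[3,5] N  <  k=4
[0,5] S  >  k=3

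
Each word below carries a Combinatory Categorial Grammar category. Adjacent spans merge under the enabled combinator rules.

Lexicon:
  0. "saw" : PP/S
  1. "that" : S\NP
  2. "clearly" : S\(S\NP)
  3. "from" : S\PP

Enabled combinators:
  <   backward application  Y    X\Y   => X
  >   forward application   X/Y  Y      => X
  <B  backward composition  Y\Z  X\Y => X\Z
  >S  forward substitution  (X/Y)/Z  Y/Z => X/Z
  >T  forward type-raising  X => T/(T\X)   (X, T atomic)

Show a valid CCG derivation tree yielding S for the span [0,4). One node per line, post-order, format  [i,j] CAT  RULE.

[0,4] S   <
  [0,3] PP   >
    [0,1] "saw" : PP/S
    [1,3] S   <
      [1,2] "that" : S\NP
      [2,3] "clearly" : S\(S\NP)
  [3,4] "from" : S\PP

[0,1] PP/S  lex  "saw"
[1,2] S\NP  lex  "that"
[2,3] S\(S\NP)  lex  "clearly"
[1,3] S  <  k=2
[0,3] PP  >  k=1
[3,4] S\PP  lex  "from"
[0,4] S  <  k=3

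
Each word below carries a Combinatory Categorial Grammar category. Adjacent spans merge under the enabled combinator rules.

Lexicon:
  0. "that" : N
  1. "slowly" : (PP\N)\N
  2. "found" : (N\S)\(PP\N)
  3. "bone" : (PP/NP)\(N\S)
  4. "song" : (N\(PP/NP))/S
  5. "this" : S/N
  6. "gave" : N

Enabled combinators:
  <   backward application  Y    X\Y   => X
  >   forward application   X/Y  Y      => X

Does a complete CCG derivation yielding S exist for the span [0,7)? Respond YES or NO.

NO

N (PP\N)\N (N\S)\(PP\N) (PP/NP)\(N\S) (N\(PP/NP))/S S/N N
CKY chart[0,7] = {N}; S ∉ chart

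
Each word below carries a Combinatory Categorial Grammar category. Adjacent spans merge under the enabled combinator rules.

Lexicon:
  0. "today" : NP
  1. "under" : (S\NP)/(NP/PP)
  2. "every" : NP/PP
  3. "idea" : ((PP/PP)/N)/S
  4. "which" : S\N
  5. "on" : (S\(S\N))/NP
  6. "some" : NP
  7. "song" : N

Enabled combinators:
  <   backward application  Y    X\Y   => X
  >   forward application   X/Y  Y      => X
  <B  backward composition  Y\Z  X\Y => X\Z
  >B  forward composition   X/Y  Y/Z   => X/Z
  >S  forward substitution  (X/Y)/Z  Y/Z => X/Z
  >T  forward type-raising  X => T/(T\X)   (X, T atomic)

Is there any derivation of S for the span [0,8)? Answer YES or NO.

YES

[0,8] S   <
  [0,1] "today" : NP
  [1,8] S\NP   >
    [1,2] "under" : (S\NP)/(NP/PP)
    [2,8] NP/PP   >B
      [2,3] "every" : NP/PP
      [3,8] PP/PP   >
        [3,7] (PP/PP)/N   >
          [3,4] "idea" : ((PP/PP)/N)/S
          [4,7] S   <
            [4,5] "which" : S\N
            [5,7] S\(S\N)   >
              [5,6] "on" : (S\(S\N))/NP
              [6,7] "some" : NP
        [7,8] "song" : N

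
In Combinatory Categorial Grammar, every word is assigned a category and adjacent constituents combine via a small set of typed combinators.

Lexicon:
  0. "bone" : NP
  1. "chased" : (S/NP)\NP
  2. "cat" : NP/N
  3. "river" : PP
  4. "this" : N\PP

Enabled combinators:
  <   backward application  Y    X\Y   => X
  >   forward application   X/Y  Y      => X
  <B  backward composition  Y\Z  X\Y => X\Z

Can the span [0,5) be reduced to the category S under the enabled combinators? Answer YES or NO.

[0,5] S   >
  [0,2] S/NP   <
    [0,1] "bone" : NP
    [1,2] "chased" : (S/NP)\NP
  [2,5] NP   >
    [2,3] "cat" : NP/N
    [3,5] N   <
      [3,4] "river" : PP
      [4,5] "this" : N\PP

YES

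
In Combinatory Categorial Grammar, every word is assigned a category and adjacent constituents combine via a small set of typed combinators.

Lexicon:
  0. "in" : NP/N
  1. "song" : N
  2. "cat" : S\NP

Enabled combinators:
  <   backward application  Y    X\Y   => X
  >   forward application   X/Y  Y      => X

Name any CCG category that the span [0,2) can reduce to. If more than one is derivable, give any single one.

[0,3] S   <
  [0,2] NP   >
    [0,1] "in" : NP/N
    [1,2] "song" : N
  [2,3] "cat" : S\NP

NP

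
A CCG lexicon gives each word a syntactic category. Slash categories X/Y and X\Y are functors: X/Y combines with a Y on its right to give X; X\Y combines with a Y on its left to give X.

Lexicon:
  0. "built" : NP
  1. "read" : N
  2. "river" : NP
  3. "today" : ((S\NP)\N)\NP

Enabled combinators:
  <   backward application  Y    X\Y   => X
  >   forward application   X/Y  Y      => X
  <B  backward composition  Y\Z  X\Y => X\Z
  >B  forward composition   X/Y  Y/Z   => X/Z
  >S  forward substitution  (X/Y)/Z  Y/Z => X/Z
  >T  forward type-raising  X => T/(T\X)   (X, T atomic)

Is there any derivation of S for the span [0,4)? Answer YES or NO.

YES

[0,4] S   <
  [0,1] "built" : NP
  [1,4] S\NP   <
    [1,2] "read" : N
    [2,4] (S\NP)\N   <
      [2,3] "river" : NP
      [3,4] "today" : ((S\NP)\N)\NP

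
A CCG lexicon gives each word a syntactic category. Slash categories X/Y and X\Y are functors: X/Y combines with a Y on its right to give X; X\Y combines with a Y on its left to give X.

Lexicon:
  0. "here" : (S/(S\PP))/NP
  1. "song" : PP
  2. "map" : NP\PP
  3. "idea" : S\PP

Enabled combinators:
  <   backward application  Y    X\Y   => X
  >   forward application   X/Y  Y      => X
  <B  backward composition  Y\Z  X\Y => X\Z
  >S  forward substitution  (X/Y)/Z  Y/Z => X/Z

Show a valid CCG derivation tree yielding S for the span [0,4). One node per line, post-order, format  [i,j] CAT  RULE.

[0,4] S   >
  [0,3] S/(S\PP)   >
    [0,1] "here" : (S/(S\PP))/NP
    [1,3] NP   <
      [1,2] "song" : PP
      [2,3] "map" : NP\PP
  [3,4] "idea" : S\PP

[0,1] (S/(S\PP))/NP  lex  "here"
[1,2] PP  lex  "song"
[2,3] NP\PP  lex  "map"
[1,3] NP  <  k=2
[0,3] S/(S\PP)  >  k=1
[3,4] S\PP  lex  "idea"
[0,4] S  >  k=3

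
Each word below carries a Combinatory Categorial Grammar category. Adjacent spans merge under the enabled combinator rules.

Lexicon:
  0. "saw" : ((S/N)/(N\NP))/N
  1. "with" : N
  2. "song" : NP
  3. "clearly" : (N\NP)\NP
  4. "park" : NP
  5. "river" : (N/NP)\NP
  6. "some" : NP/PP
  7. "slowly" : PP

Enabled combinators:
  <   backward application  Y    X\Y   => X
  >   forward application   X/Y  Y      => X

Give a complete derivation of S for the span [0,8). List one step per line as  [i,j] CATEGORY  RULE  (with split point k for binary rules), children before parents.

[0,8] S   >
  [0,4] S/N   >
    [0,2] (S/N)/(N\NP)   >
      [0,1] "saw" : ((S/N)/(N\NP))/N
      [1,2] "with" : N
    [2,4] N\NP   <
      [2,3] "song" : NP
      [3,4] "clearly" : (N\NP)\NP
  [4,8] N   >
    [4,6] N/NP   <
      [4,5] "park" : NP
      [5,6] "river" : (N/NP)\NP
    [6,8] NP   >
      [6,7] "some" : NP/PP
      [7,8] "slowly" : PP

[0,1] ((S/N)/(N\NP))/N  lex  "saw"
[1,2] N  lex  "with"
[0,2] (S/N)/(N\NP)  >  k=1
[2,3] NP  lex  "song"
[3,4] (N\NP)\NP  lex  "clearly"
[2,4] N\NP  <  k=3
[0,4] S/N  >  k=2
[4,5] NP  lex  "park"
[5,6] (N/NP)\NP  lex  "river"
[4,6] N/NP  <  k=5
[6,7] NP/PP  lex  "some"
[7,8] PP  lex  "slowly"
[6,8] NP  >  k=7
[4,8] N  >  k=6
[0,8] S  >  k=4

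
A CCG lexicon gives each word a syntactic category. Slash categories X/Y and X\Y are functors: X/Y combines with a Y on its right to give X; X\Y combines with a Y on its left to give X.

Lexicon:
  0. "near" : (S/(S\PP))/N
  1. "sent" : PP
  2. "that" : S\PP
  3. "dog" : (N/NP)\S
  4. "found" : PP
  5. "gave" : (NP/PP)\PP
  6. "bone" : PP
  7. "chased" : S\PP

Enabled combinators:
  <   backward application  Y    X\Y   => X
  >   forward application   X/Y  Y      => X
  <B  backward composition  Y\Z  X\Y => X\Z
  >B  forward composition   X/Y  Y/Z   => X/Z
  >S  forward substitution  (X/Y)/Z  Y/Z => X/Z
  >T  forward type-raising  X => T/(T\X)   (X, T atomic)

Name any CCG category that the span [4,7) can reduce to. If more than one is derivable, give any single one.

[0,8] S   >
  [0,7] S/(S\PP)   >
    [0,1] "near" : (S/(S\PP))/N
    [1,7] N   >
      [1,4] N/NP   <
        [1,3] S   <
          [1,2] "sent" : PP
          [2,3] "that" : S\PP
        [3,4] "dog" : (N/NP)\S
      [4,7] NP   >
        [4,6] NP/PP   <
          [4,5] "found" : PP
          [5,6] "gave" : (NP/PP)\PP
        [6,7] "bone" : PP
  [7,8] "chased" : S\PP

NP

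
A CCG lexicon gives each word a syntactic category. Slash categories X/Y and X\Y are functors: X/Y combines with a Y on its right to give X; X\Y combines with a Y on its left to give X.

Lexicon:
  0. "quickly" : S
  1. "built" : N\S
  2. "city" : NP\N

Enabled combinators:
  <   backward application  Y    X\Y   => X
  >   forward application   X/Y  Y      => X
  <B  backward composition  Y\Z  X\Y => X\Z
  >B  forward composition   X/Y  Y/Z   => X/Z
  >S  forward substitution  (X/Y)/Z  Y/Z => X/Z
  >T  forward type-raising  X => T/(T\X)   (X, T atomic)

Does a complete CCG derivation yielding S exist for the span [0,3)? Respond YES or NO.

NO

S N\S NP\N
CKY chart[0,3] = {N/(N\NP), NP, NP/(NP\NP), PP/(PP\NP), S/(S\NP)}; S ∉ chart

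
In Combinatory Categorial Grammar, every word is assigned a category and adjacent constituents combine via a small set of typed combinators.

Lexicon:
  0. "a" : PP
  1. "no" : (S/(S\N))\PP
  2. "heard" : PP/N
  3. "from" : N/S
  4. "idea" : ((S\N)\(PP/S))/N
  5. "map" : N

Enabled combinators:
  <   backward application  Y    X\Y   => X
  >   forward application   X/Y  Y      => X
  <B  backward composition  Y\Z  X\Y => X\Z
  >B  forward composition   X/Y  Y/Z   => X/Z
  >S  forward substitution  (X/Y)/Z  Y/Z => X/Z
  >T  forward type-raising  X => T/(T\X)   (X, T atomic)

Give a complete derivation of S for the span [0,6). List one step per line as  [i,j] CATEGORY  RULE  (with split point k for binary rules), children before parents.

[0,1] PP  lex  "a"
[1,2] (S/(S\N))\PP  lex  "no"
[0,2] S/(S\N)  <  k=1
[2,3] PP/N  lex  "heard"
[3,4] N/S  lex  "from"
[2,4] PP/S  >B  k=3
[4,5] ((S\N)\(PP/S))/N  lex  "idea"
[5,6] N  lex  "map"
[4,6] (S\N)\(PP/S)  >  k=5
[2,6] S\N  <  k=4
[0,6] S  >  k=2

[0,6] S   >
  [0,2] S/(S\N)   <
    [0,1] "a" : PP
    [1,2] "no" : (S/(S\N))\PP
  [2,6] S\N   <
    [2,4] PP/S   >B
      [2,3] "heard" : PP/N
      [3,4] "from" : N/S
    [4,6] (S\N)\(PP/S)   >
      [4,5] "idea" : ((S\N)\(PP/S))/N
      [5,6] "map" : N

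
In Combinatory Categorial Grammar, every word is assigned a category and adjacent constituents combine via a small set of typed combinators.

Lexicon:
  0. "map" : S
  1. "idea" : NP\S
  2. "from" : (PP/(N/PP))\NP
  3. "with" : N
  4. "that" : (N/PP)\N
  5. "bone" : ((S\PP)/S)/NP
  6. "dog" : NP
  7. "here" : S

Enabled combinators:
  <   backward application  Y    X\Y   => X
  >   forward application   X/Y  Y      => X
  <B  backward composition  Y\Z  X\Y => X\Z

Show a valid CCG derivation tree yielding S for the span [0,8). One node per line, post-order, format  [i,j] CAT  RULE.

[0,8] S   <
  [0,5] PP   >
    [0,3] PP/(N/PP)   <
      [0,2] NP   <
        [0,1] "map" : S
        [1,2] "idea" : NP\S
      [2,3] "from" : (PP/(N/PP))\NP
    [3,5] N/PP   <
      [3,4] "with" : N
      [4,5] "that" : (N/PP)\N
  [5,8] S\PP   >
    [5,7] (S\PP)/S   >
      [5,6] "bone" : ((S\PP)/S)/NP
      [6,7] "dog" : NP
    [7,8] "here" : S

[0,1] S  lex  "map"
[1,2] NP\S  lex  "idea"
[0,2] NP  <  k=1
[2,3] (PP/(N/PP))\NP  lex  "from"
[0,3] PP/(N/PP)  <  k=2
[3,4] N  lex  "with"
[4,5] (N/PP)\N  lex  "that"
[3,5] N/PP  <  k=4
[0,5] PP  >  k=3
[5,6] ((S\PP)/S)/NP  lex  "bone"
[6,7] NP  lex  "dog"
[5,7] (S\PP)/S  >  k=6
[7,8] S  lex  "here"
[5,8] S\PP  >  k=7
[0,8] S  <  k=5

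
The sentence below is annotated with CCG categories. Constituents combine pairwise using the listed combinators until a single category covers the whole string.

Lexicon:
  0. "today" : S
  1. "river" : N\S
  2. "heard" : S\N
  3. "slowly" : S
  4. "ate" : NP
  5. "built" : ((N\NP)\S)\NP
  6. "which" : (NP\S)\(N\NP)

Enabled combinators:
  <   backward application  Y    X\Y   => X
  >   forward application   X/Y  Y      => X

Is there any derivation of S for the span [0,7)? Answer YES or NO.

S N\S S\N S NP ((N\NP)\S)\NP (NP\S)\(N\NP)
CKY chart[0,7] = {NP}; S ∉ chart

NO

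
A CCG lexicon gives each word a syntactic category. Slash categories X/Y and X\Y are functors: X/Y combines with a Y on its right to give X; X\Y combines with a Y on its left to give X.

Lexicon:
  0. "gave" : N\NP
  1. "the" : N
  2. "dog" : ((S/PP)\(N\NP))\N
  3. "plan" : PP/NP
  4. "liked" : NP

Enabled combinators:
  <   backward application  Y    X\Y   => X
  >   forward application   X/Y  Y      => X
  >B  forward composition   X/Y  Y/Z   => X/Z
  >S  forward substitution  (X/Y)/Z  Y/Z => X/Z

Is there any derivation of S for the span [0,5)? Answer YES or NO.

YES

[0,5] S   >
  [0,3] S/PP   <
    [0,1] "gave" : N\NP
    [1,3] (S/PP)\(N\NP)   <
      [1,2] "the" : N
      [2,3] "dog" : ((S/PP)\(N\NP))\N
  [3,5] PP   >
    [3,4] "plan" : PP/NP
    [4,5] "liked" : NP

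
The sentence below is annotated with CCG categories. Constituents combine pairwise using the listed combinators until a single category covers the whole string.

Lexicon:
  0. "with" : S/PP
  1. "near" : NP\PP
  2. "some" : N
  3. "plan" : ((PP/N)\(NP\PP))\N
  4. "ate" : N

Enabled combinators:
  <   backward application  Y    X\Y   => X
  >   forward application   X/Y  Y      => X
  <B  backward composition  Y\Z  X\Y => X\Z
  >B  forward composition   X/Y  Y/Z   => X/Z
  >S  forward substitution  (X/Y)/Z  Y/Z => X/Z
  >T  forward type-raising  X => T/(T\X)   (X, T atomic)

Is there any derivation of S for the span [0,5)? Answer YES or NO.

YES

[0,5] S   >
  [0,4] S/N   >B
    [0,1] "with" : S/PP
    [1,4] PP/N   <
      [1,2] "near" : NP\PP
      [2,4] (PP/N)\(NP\PP)   <
        [2,3] "some" : N
        [3,4] "plan" : ((PP/N)\(NP\PP))\N
  [4,5] "ate" : N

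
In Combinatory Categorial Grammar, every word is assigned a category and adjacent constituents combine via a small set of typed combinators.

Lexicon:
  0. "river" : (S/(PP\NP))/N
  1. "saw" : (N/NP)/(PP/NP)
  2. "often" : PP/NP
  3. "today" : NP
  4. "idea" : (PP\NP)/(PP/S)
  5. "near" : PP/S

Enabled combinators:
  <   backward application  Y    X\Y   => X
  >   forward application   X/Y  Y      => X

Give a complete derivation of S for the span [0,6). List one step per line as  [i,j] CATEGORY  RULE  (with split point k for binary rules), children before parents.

[0,1] (S/(PP\NP))/N  lex  "river"
[1,2] (N/NP)/(PP/NP)  lex  "saw"
[2,3] PP/NP  lex  "often"
[1,3] N/NP  >  k=2
[3,4] NP  lex  "today"
[1,4] N  >  k=3
[0,4] S/(PP\NP)  >  k=1
[4,5] (PP\NP)/(PP/S)  lex  "idea"
[5,6] PP/S  lex  "near"
[4,6] PP\NP  >  k=5
[0,6] S  >  k=4

[0,6] S   >
  [0,4] S/(PP\NP)   >
    [0,1] "river" : (S/(PP\NP))/N
    [1,4] N   >
      [1,3] N/NP   >
        [1,2] "saw" : (N/NP)/(PP/NP)
        [2,3] "often" : PP/NP
      [3,4] "today" : NP
  [4,6] PP\NP   >
    [4,5] "idea" : (PP\NP)/(PP/S)
    [5,6] "near" : PP/S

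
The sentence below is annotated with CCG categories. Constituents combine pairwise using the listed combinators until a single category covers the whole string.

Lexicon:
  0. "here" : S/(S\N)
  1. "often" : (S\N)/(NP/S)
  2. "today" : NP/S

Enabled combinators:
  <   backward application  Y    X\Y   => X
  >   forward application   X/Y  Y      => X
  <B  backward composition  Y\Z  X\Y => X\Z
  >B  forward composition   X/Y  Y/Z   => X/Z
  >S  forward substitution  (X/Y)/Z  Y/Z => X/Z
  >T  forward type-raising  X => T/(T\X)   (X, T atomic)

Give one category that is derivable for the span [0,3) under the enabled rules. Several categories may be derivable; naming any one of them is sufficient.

S

[0,3] S   >
  [0,1] "here" : S/(S\N)
  [1,3] S\N   >
    [1,2] "often" : (S\N)/(NP/S)
    [2,3] "today" : NP/S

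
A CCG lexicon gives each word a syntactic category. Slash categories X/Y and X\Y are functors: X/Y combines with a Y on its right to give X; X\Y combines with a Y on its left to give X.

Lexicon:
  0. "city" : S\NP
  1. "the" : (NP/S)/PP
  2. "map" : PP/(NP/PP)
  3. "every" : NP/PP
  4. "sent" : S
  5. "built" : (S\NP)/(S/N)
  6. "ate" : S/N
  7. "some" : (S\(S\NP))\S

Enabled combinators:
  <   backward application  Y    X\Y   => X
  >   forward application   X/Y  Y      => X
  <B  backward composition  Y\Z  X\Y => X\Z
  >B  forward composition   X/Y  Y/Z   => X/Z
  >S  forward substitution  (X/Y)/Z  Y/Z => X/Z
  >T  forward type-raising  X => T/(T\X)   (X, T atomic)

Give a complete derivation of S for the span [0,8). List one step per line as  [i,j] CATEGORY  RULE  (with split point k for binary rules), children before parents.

[0,8] S   <
  [0,1] "city" : S\NP
  [1,8] S\(S\NP)   <
    [1,7] S   <
      [1,5] NP   >
        [1,4] NP/S   >
          [1,2] "the" : (NP/S)/PP
          [2,4] PP   >
            [2,3] "map" : PP/(NP/PP)
            [3,4] "every" : NP/PP
        [4,5] "sent" : S
      [5,7] S\NP   >
        [5,6] "built" : (S\NP)/(S/N)
        [6,7] "ate" : S/N
    [7,8] "some" : (S\(S\NP))\S

[0,1] S\NP  lex  "city"
[1,2] (NP/S)/PP  lex  "the"
[2,3] PP/(NP/PP)  lex  "map"
[3,4] NP/PP  lex  "every"
[2,4] PP  >  k=3
[1,4] NP/S  >  k=2
[4,5] S  lex  "sent"
[1,5] NP  >  k=4
[5,6] (S\NP)/(S/N)  lex  "built"
[6,7] S/N  lex  "ate"
[5,7] S\NP  >  k=6
[1,7] S  <  k=5
[7,8] (S\(S\NP))\S  lex  "some"
[1,8] S\(S\NP)  <  k=7
[0,8] S  <  k=1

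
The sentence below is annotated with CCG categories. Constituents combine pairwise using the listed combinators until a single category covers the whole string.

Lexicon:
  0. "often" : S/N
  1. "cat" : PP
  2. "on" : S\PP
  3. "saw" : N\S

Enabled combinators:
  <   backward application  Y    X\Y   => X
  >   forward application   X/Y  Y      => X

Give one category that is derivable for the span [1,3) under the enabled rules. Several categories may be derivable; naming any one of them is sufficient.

S

[0,4] S   >
  [0,1] "often" : S/N
  [1,4] N   <
    [1,3] S   <
      [1,2] "cat" : PP
      [2,3] "on" : S\PP
    [3,4] "saw" : N\S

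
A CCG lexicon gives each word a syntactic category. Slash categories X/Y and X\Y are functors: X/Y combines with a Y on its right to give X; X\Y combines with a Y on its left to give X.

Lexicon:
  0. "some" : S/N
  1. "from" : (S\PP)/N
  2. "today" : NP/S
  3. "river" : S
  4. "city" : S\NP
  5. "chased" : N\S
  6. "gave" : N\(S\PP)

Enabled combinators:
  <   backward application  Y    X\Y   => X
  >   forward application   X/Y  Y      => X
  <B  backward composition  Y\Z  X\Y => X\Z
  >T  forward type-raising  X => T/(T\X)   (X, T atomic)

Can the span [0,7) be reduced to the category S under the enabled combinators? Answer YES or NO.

YES

[0,7] S   >
  [0,1] "some" : S/N
  [1,7] N   <
    [1,6] S\PP   >
      [1,2] "from" : (S\PP)/N
      [2,6] N   <
        [2,5] S   <
          [2,4] NP   >
            [2,3] "today" : NP/S
            [3,4] "river" : S
          [4,5] "city" : S\NP
        [5,6] "chased" : N\S
    [6,7] "gave" : N\(S\PP)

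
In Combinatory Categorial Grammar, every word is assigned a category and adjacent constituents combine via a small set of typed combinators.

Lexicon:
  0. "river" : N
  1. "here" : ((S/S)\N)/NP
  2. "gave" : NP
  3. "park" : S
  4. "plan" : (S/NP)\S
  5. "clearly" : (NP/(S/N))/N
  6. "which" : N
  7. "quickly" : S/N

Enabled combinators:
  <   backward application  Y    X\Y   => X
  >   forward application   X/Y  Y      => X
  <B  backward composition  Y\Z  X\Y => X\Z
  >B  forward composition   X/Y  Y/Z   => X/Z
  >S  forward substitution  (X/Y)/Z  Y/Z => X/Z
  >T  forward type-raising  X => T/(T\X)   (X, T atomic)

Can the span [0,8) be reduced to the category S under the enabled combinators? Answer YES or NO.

YES

[0,8] S   >
  [0,5] S/NP   >B
    [0,3] S/S   <
      [0,1] "river" : N
      [1,3] (S/S)\N   >
        [1,2] "here" : ((S/S)\N)/NP
        [2,3] "gave" : NP
    [3,5] S/NP   <
      [3,4] "park" : S
      [4,5] "plan" : (S/NP)\S
  [5,8] NP   >
    [5,7] NP/(S/N)   >
      [5,6] "clearly" : (NP/(S/N))/N
      [6,7] "which" : N
    [7,8] "quickly" : S/N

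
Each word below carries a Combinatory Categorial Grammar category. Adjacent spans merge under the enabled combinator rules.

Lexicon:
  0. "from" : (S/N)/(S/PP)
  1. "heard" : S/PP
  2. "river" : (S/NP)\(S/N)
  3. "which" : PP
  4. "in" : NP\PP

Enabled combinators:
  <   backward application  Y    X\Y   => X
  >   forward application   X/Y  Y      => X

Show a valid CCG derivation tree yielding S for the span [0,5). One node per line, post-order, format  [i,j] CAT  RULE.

[0,1] (S/N)/(S/PP)  lex  "from"
[1,2] S/PP  lex  "heard"
[0,2] S/N  >  k=1
[2,3] (S/NP)\(S/N)  lex  "river"
[0,3] S/NP  <  k=2
[3,4] PP  lex  "which"
[4,5] NP\PP  lex  "in"
[3,5] NP  <  k=4
[0,5] S  >  k=3

[0,5] S   >
  [0,3] S/NP   <
    [0,2] S/N   >
      [0,1] "from" : (S/N)/(S/PP)
      [1,2] "heard" : S/PP
    [2,3] "river" : (S/NP)\(S/N)
  [3,5] NP   <
    [3,4] "which" : PP
    [4,5] "in" : NP\PP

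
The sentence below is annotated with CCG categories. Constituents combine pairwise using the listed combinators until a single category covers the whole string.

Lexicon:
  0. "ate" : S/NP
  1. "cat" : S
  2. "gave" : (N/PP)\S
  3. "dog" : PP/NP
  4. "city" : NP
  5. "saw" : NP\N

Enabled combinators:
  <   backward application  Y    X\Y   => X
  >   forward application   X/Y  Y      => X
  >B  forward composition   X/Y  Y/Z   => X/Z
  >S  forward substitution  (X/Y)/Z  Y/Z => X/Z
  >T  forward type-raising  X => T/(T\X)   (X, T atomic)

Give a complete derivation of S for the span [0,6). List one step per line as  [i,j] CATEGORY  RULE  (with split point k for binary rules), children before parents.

[0,6] S   >
  [0,1] "ate" : S/NP
  [1,6] NP   <
    [1,5] N   >
      [1,4] N/NP   >B
        [1,3] N/PP   <
          [1,2] "cat" : S
          [2,3] "gave" : (N/PP)\S
        [3,4] "dog" : PP/NP
      [4,5] "city" : NP
    [5,6] "saw" : NP\N

[0,1] S/NP  lex  "ate"
[1,2] S  lex  "cat"
[2,3] (N/PP)\S  lex  "gave"
[1,3] N/PP  <  k=2
[3,4] PP/NP  lex  "dog"
[1,4] N/NP  >B  k=3
[4,5] NP  lex  "city"
[1,5] N  >  k=4
[5,6] NP\N  lex  "saw"
[1,6] NP  <  k=5
[0,6] S  >  k=1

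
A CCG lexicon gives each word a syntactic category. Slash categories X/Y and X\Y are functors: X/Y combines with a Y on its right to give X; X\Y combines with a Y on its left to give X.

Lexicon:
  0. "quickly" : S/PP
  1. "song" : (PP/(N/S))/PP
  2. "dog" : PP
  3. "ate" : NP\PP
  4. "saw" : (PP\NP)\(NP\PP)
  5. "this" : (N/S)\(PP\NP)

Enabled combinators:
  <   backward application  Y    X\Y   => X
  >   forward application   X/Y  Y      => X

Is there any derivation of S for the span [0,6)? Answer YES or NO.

YES

[0,6] S   >
  [0,1] "quickly" : S/PP
  [1,6] PP   >
    [1,3] PP/(N/S)   >
      [1,2] "song" : (PP/(N/S))/PP
      [2,3] "dog" : PP
    [3,6] N/S   <
      [3,5] PP\NP   <
        [3,4] "ate" : NP\PP
        [4,5] "saw" : (PP\NP)\(NP\PP)
      [5,6] "this" : (N/S)\(PP\NP)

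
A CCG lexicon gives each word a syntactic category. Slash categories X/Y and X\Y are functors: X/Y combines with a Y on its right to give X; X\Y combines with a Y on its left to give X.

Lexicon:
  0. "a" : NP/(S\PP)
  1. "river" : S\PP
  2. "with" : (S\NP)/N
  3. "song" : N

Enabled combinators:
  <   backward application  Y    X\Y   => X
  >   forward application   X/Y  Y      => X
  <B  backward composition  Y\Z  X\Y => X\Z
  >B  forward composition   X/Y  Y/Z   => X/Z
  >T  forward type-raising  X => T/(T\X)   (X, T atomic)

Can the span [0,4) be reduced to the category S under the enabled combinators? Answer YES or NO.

[0,4] S   <
  [0,2] NP   >
    [0,1] "a" : NP/(S\PP)
    [1,2] "river" : S\PP
  [2,4] S\NP   >
    [2,3] "with" : (S\NP)/N
    [3,4] "song" : N

YES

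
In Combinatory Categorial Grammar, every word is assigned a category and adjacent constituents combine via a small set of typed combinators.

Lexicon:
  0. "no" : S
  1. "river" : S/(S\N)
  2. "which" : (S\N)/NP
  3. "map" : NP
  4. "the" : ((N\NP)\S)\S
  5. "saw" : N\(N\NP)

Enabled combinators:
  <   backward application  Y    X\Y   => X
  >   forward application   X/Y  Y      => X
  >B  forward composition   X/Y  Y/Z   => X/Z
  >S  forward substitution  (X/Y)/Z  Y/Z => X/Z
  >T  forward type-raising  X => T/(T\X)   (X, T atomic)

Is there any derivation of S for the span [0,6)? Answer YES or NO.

NO

S S/(S\N) (S\N)/NP NP ((N\NP)\S)\S N\(N\NP)
CKY chart[0,6] = {N, N/(N\N), NP/(NP\N), PP/(PP\N), S/(S\N)}; S ∉ chart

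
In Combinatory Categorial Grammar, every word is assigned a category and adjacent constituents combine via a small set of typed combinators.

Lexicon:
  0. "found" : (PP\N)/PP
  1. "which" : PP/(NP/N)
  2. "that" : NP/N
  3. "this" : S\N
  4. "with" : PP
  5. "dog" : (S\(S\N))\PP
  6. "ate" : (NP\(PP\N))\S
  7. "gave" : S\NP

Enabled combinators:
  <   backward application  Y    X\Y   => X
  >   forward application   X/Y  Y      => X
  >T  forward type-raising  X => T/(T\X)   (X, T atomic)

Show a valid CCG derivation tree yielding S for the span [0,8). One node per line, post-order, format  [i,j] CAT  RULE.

[0,1] (PP\N)/PP  lex  "found"
[1,2] PP/(NP/N)  lex  "which"
[2,3] NP/N  lex  "that"
[1,3] PP  >  k=2
[0,3] PP\N  >  k=1
[3,4] S\N  lex  "this"
[4,5] PP  lex  "with"
[5,6] (S\(S\N))\PP  lex  "dog"
[4,6] S\(S\N)  <  k=5
[3,6] S  <  k=4
[6,7] (NP\(PP\N))\S  lex  "ate"
[3,7] NP\(PP\N)  <  k=6
[0,7] NP  <  k=3
[7,8] S\NP  lex  "gave"
[0,8] S  <  k=7

[0,8] S   <
  [0,7] NP   <
    [0,3] PP\N   >
      [0,1] "found" : (PP\N)/PP
      [1,3] PP   >
        [1,2] "which" : PP/(NP/N)
        [2,3] "that" : NP/N
    [3,7] NP\(PP\N)   <
      [3,6] S   <
        [3,4] "this" : S\N
        [4,6] S\(S\N)   <
          [4,5] "with" : PP
          [5,6] "dog" : (S\(S\N))\PP
      [6,7] "ate" : (NP\(PP\N))\S
  [7,8] "gave" : S\NP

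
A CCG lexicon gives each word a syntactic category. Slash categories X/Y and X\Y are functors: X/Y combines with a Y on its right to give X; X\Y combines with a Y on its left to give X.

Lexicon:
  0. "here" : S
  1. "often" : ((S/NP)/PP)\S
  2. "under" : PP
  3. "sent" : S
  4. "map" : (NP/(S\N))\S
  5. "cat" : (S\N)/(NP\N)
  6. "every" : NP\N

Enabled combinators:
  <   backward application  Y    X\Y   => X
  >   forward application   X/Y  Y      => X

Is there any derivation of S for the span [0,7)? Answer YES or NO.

YES

[0,7] S   >
  [0,3] S/NP   >
    [0,2] (S/NP)/PP   <
      [0,1] "here" : S
      [1,2] "often" : ((S/NP)/PP)\S
    [2,3] "under" : PP
  [3,7] NP   >
    [3,5] NP/(S\N)   <
      [3,4] "sent" : S
      [4,5] "map" : (NP/(S\N))\S
    [5,7] S\N   >
      [5,6] "cat" : (S\N)/(NP\N)
      [6,7] "every" : NP\N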